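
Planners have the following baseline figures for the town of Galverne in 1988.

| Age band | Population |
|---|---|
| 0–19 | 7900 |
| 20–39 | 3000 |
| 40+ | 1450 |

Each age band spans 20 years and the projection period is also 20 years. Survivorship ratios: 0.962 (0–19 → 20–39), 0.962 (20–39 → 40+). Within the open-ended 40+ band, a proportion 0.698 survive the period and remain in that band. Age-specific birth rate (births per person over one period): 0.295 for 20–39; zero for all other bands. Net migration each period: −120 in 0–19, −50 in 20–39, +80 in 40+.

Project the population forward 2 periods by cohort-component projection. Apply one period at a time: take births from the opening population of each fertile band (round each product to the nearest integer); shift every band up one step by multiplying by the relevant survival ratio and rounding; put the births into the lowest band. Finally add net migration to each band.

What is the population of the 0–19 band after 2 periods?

2107

Call the groups 1 to 3, youngest first.
— Period 1 —
Births: 3000 × 0.295 = 885
Group 2: 7900 × 0.962 = 7600
Group 3: 3000 × 0.962 + 1450 × 0.698 = 2886 + 1012 = 3898
Net migration: Group 1 − 120 → 765; Group 2 − 50 → 7550; Group 3 + 80 → 3978
End of period: [765, 7550, 3978]
— Period 2 —
Births: 7550 × 0.295 = 2227
Group 2: 765 × 0.962 = 736
Group 3: 7550 × 0.962 + 3978 × 0.698 = 7263 + 2777 = 10040
Net migration: Group 1 − 120 → 2107; Group 2 − 50 → 686; Group 3 + 80 → 10120
End of period: [2107, 686, 10120]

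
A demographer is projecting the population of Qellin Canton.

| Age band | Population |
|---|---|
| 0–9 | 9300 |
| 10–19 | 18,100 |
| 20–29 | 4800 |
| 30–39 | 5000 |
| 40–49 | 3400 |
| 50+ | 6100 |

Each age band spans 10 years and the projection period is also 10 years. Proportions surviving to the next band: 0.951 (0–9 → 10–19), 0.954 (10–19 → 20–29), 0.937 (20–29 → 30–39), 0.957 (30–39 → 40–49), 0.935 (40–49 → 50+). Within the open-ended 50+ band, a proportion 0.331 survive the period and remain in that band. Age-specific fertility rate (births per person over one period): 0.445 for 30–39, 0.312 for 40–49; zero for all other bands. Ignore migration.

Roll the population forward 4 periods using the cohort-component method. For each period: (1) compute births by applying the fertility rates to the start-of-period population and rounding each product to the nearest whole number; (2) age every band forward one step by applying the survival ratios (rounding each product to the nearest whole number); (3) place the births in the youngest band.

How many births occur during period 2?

3495

After projecting period 1:
Births: 5000 × 0.445 = 2225 ; 3400 × 0.312 = 1061 → total 3286
10–19: 9300 × 0.951 = 8844
20–29: 18100 × 0.954 = 17267
30–39: 4800 × 0.937 = 4498
40–49: 5000 × 0.957 = 4785
50+: 3400 × 0.935 + 6100 × 0.331 = 3179 + 2019 = 5198
End of period: [3286, 8844, 17267, 4498, 4785, 5198]
After projecting period 2:
Births: 4498 × 0.445 = 2002 ; 4785 × 0.312 = 1493 → total 3495
10–19: 3286 × 0.951 = 3125
20–29: 8844 × 0.954 = 8437
30–39: 17267 × 0.937 = 16179
40–49: 4498 × 0.957 = 4305
50+: 4785 × 0.935 + 5198 × 0.331 = 4474 + 1721 = 6195
End of period: [3495, 3125, 8437, 16179, 4305, 6195]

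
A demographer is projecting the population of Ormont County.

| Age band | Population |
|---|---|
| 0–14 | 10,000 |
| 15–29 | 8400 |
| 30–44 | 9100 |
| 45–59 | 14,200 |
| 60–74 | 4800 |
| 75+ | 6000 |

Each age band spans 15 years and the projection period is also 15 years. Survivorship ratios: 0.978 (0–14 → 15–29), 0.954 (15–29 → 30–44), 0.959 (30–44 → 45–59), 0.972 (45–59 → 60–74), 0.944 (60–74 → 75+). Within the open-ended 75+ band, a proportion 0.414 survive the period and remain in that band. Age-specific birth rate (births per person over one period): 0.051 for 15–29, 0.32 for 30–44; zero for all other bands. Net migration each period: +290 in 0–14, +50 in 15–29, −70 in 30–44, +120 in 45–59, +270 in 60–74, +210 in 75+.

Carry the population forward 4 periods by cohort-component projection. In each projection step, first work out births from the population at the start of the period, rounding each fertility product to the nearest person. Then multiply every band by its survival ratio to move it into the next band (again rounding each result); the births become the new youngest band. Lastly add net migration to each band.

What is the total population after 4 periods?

34402

After projecting period 1:
Births: 8400 × 0.051 = 428 ; 9100 × 0.32 = 2912 — total 3340
15–29: 10000 × 0.978 = 9780
30–44: 8400 × 0.954 = 8014
45–59: 9100 × 0.959 = 8727
60–74: 14200 × 0.972 = 13802
75+: 4800 × 0.944 + 6000 × 0.414 = 4531 + 2484 = 7015
Net migration: 0–14 + 290 → 3630; 15–29 + 50 → 9830; 30–44 − 70 → 7944; 45–59 + 120 → 8847; 60–74 + 270 → 14072; 75+ + 210 → 7225
Population now: 0–14=3630, 15–29=9830, 30–44=7944, 45–59=8847, 60–74=14072, 75+=7225
After projecting period 2:
Births: 9830 × 0.051 = 501 ; 7944 × 0.32 = 2542 — total 3043
15–29: 3630 × 0.978 = 3550
30–44: 9830 × 0.954 = 9378
45–59: 7944 × 0.959 = 7618
60–74: 8847 × 0.972 = 8599
75+: 14072 × 0.944 + 7225 × 0.414 = 13284 + 2991 = 16275
Net migration: 0–14 + 290 → 3333; 15–29 + 50 → 3600; 30–44 − 70 → 9308; 45–59 + 120 → 7738; 60–74 + 270 → 8869; 75+ + 210 → 16485
Population now: 0–14=3333, 15–29=3600, 30–44=9308, 45–59=7738, 60–74=8869, 75+=16485
After projecting period 3:
Births: 3600 × 0.051 = 184 ; 9308 × 0.32 = 2979 — total 3163
15–29: 3333 × 0.978 = 3260
30–44: 3600 × 0.954 = 3434
45–59: 9308 × 0.959 = 8926
60–74: 7738 × 0.972 = 7521
75+: 8869 × 0.944 + 16485 × 0.414 = 8372 + 6825 = 15197
Net migration: 0–14 + 290 → 3453; 15–29 + 50 → 3310; 30–44 − 70 → 3364; 45–59 + 120 → 9046; 60–74 + 270 → 7791; 75+ + 210 → 15407
Population now: 0–14=3453, 15–29=3310, 30–44=3364, 45–59=9046, 60–74=7791, 75+=15407
After projecting period 4:
Births: 3310 × 0.051 = 169 ; 3364 × 0.32 = 1076 — total 1245
15–29: 3453 × 0.978 = 3377
30–44: 3310 × 0.954 = 3158
45–59: 3364 × 0.959 = 3226
60–74: 9046 × 0.972 = 8793
75+: 7791 × 0.944 + 15407 × 0.414 = 7355 + 6378 = 13733
Net migration: 0–14 + 290 → 1535; 15–29 + 50 → 3427; 30–44 − 70 → 3088; 45–59 + 120 → 3346; 60–74 + 270 → 9063; 75+ + 210 → 13943
Population now: 0–14=1535, 15–29=3427, 30–44=3088, 45–59=3346, 60–74=9063, 75+=13943
Total after period 4: 1535 + 3427 + 3088 + 3346 + 9063 + 13943 = 34402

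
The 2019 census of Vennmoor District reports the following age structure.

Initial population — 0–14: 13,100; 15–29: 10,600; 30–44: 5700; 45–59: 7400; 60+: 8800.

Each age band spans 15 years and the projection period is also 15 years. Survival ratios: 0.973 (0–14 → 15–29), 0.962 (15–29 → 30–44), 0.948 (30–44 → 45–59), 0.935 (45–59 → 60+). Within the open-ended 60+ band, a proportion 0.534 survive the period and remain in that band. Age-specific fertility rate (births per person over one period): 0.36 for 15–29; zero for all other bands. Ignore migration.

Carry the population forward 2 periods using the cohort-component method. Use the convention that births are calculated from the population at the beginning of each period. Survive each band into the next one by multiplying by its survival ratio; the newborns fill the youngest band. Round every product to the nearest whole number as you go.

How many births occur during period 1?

Let group 1 be 0–14 through group 5 = 60+.
— Period 1 —
Births: 10600 × 0.36 = 3816
Group 2: 13100 × 0.973 = 12746
Group 3: 10600 × 0.962 = 10197
Group 4: 5700 × 0.948 = 5404
Group 5: 7400 × 0.935 + 8800 × 0.534 = 6919 + 4699 = 11618
Population now: 0–14=3816, 15–29=12746, 30–44=10197, 45–59=5404, 60+=11618

3816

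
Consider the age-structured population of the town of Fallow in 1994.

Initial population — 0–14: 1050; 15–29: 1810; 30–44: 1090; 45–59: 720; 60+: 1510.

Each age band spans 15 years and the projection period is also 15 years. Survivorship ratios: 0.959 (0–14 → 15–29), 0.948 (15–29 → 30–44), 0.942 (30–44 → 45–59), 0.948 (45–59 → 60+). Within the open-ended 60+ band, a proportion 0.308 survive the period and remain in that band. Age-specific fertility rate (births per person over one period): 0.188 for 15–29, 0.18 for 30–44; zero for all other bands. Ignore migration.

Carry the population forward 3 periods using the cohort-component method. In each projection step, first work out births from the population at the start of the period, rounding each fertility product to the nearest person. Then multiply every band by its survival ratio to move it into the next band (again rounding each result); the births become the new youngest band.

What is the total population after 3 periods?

— Period 1 —
Births: 1810 × 0.188 = 340, 1090 × 0.18 = 196 → total 536
15–29: 1050 × 0.959 = 1007
30–44: 1810 × 0.948 = 1716
45–59: 1090 × 0.942 = 1027
60+: 720 × 0.948 + 1510 × 0.308 = 683 + 465 = 1148
Population now: 0–14=536, 15–29=1007, 30–44=1716, 45–59=1027, 60+=1148
— Period 2 —
Births: 1007 × 0.188 = 189, 1716 × 0.18 = 309 → total 498
15–29: 536 × 0.959 = 514
30–44: 1007 × 0.948 = 955
45–59: 1716 × 0.942 = 1616
60+: 1027 × 0.948 + 1148 × 0.308 = 974 + 354 = 1328
Population now: 0–14=498, 15–29=514, 30–44=955, 45–59=1616, 60+=1328
— Period 3 —
Births: 514 × 0.188 = 97, 955 × 0.18 = 172 → total 269
15–29: 498 × 0.959 = 478
30–44: 514 × 0.948 = 487
45–59: 955 × 0.942 = 900
60+: 1616 × 0.948 + 1328 × 0.308 = 1532 + 409 = 1941
Population now: 0–14=269, 15–29=478, 30–44=487, 45–59=900, 60+=1941
Total after period 3: 269 + 478 + 487 + 900 + 1941 = 4075

4075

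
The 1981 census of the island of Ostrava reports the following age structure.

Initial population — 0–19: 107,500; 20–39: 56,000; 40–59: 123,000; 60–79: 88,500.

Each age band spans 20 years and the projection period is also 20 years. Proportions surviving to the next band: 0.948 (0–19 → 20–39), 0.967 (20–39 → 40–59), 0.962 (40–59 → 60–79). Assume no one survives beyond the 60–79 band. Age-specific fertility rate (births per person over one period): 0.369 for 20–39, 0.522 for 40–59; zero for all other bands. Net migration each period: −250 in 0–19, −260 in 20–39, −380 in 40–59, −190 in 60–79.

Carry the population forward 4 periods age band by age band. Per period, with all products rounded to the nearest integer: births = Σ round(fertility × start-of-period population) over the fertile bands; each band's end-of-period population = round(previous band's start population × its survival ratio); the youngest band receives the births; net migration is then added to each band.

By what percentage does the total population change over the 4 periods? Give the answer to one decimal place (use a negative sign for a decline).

-27.6

[period 1]
Births: 56000 * 0.369 = 20664  |  123000 * 0.522 = 64206 → total 84870
20–39: 107500 * 0.948 = 101910
40–59: 56000 * 0.967 = 54152
60–79: 123000 * 0.962 = 118326
Net migration: 0–19 − 250 → 84620; 20–39 − 260 → 101650; 40–59 − 380 → 53772; 60–79 − 190 → 118136
End of period: [84620, 101650, 53772, 118136]
[period 2]
Births: 101650 * 0.369 = 37509  |  53772 * 0.522 = 28069 → total 65578
20–39: 84620 * 0.948 = 80220
40–59: 101650 * 0.967 = 98296
60–79: 53772 * 0.962 = 51729
Net migration: 0–19 − 250 → 65328; 20–39 − 260 → 79960; 40–59 − 380 → 97916; 60–79 − 190 → 51539
End of period: [65328, 79960, 97916, 51539]
[period 3]
Births: 79960 * 0.369 = 29505  |  97916 * 0.522 = 51112 → total 80617
20–39: 65328 * 0.948 = 61931
40–59: 79960 * 0.967 = 77321
60–79: 97916 * 0.962 = 94195
Net migration: 0–19 − 250 → 80367; 20–39 − 260 → 61671; 40–59 − 380 → 76941; 60–79 − 190 → 94005
End of period: [80367, 61671, 76941, 94005]
[period 4]
Births: 61671 * 0.369 = 22757  |  76941 * 0.522 = 40163 → total 62920
20–39: 80367 * 0.948 = 76188
40–59: 61671 * 0.967 = 59636
60–79: 76941 * 0.962 = 74017
Net migration: 0–19 − 250 → 62670; 20–39 − 260 → 75928; 40–59 − 380 → 59256; 60–79 − 190 → 73827
End of period: [62670, 75928, 59256, 73827]
Total: 375000 → 271681; change = -103319; percentage change = -27.6%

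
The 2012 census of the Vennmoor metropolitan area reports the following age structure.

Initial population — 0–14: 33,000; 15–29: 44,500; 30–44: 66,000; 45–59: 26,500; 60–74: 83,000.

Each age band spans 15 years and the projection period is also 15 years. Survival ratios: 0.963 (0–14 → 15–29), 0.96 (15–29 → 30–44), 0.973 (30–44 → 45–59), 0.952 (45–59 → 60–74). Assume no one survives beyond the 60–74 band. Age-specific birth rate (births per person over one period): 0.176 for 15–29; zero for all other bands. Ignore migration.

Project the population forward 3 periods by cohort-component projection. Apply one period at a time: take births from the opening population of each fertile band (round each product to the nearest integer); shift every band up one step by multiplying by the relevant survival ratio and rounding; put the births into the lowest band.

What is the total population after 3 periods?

83209

[period 1]
Births: 44500 × 0.176 = 7832
15–29: 33000 × 0.963 = 31779
30–44: 44500 × 0.96 = 42720
45–59: 66000 × 0.973 = 64218
60–74: 26500 × 0.952 = 25228
Population now: 0–14=7832, 15–29=31779, 30–44=42720, 45–59=64218, 60–74=25228
[period 2]
Births: 31779 × 0.176 = 5593
15–29: 7832 × 0.963 = 7542
30–44: 31779 × 0.96 = 30508
45–59: 42720 × 0.973 = 41567
60–74: 64218 × 0.952 = 61136
Population now: 0–14=5593, 15–29=7542, 30–44=30508, 45–59=41567, 60–74=61136
[period 3]
Births: 7542 × 0.176 = 1327
15–29: 5593 × 0.963 = 5386
30–44: 7542 × 0.96 = 7240
45–59: 30508 × 0.973 = 29684
60–74: 41567 × 0.952 = 39572
Population now: 0–14=1327, 15–29=5386, 30–44=7240, 45–59=29684, 60–74=39572
Total after period 3: 1327 + 5386 + 7240 + 29684 + 39572 = 83209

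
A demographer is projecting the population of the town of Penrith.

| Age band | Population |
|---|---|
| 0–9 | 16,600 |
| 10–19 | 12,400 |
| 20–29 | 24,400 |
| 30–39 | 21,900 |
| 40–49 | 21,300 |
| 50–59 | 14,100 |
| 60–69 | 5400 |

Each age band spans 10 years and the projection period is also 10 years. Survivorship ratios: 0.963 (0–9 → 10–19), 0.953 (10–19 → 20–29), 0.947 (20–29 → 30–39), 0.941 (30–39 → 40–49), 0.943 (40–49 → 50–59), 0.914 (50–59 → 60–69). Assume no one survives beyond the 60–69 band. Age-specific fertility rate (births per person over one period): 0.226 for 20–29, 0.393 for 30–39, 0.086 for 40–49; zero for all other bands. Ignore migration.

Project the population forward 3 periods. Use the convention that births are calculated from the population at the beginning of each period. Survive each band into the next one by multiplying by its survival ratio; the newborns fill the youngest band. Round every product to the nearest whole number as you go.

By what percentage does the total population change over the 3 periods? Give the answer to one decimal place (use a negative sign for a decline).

-13.3

After projecting period 1:
Births: 24400 × 0.226 = 5514  |  21900 × 0.393 = 8607  |  21300 × 0.086 = 1832 ⇒ total 15953
10–19: 16600 × 0.963 = 15986
20–29: 12400 × 0.953 = 11817
30–39: 24400 × 0.947 = 23107
40–49: 21900 × 0.941 = 20608
50–59: 21300 × 0.943 = 20086
60–69: 14100 × 0.914 = 12887
End of period: [15953, 15986, 11817, 23107, 20608, 20086, 12887]
After projecting period 2:
Births: 11817 × 0.226 = 2671  |  23107 × 0.393 = 9081  |  20608 × 0.086 = 1772 ⇒ total 13524
10–19: 15953 × 0.963 = 15363
20–29: 15986 × 0.953 = 15235
30–39: 11817 × 0.947 = 11191
40–49: 23107 × 0.941 = 21744
50–59: 20608 × 0.943 = 19433
60–69: 20086 × 0.914 = 18359
End of period: [13524, 15363, 15235, 11191, 21744, 19433, 18359]
After projecting period 3:
Births: 15235 × 0.226 = 3443  |  11191 × 0.393 = 4398  |  21744 × 0.086 = 1870 ⇒ total 9711
10–19: 13524 × 0.963 = 13024
20–29: 15363 × 0.953 = 14641
30–39: 15235 × 0.947 = 14428
40–49: 11191 × 0.941 = 10531
50–59: 21744 × 0.943 = 20505
60–69: 19433 × 0.914 = 17762
End of period: [9711, 13024, 14641, 14428, 10531, 20505, 17762]
Total: 116100 → 100602; change = -15498; percentage change = -13.3%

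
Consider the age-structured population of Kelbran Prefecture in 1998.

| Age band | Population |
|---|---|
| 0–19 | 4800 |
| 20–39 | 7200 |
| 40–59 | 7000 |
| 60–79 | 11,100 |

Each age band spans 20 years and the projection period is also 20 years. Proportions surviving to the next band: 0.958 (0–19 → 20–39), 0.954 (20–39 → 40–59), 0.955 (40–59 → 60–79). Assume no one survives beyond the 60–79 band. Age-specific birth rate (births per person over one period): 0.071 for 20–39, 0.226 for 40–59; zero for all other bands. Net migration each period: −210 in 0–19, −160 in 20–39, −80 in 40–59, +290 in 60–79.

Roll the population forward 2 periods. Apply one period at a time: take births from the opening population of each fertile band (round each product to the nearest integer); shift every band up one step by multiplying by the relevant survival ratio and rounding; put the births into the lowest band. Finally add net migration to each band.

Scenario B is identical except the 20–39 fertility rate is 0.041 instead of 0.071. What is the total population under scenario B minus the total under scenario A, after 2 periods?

-340

Period 1.
Births: 7200 × 0.071 = 511  |  7000 × 0.226 = 1582 → total 2093
20–39: 4800 × 0.958 = 4598
40–59: 7200 × 0.954 = 6869
60–79: 7000 × 0.955 = 6685
Net migration: 0–19 − 210 → 1883; 20–39 − 160 → 4438; 40–59 − 80 → 6789; 60–79 + 290 → 6975
Population now: 0–19=1883, 20–39=4438, 40–59=6789, 60–79=6975
Period 2.
Births: 4438 × 0.071 = 315  |  6789 × 0.226 = 1534 → total 1849
20–39: 1883 × 0.958 = 1804
40–59: 4438 × 0.954 = 4234
60–79: 6789 × 0.955 = 6483
Net migration: 0–19 − 210 → 1639; 20–39 − 160 → 1644; 40–59 − 80 → 4154; 60–79 + 290 → 6773
Population now: 0–19=1639, 20–39=1644, 40–59=4154, 60–79=6773
Scenario A total after 2 periods: 14210
Scenario B projection —
Period 1.
Births: 7200 × 0.041 = 295  |  7000 × 0.226 = 1582 → total 1877
20–39: 4800 × 0.958 = 4598
40–59: 7200 × 0.954 = 6869
60–79: 7000 × 0.955 = 6685
Net migration: 0–19 − 210 → 1667; 20–39 − 160 → 4438; 40–59 − 80 → 6789; 60–79 + 290 → 6975
Population now: 0–19=1667, 20–39=4438, 40–59=6789, 60–79=6975
Period 2.
Births: 4438 × 0.041 = 182  |  6789 × 0.226 = 1534 → total 1716
20–39: 1667 × 0.958 = 1597
40–59: 4438 × 0.954 = 4234
60–79: 6789 × 0.955 = 6483
Net migration: 0–19 − 210 → 1506; 20–39 − 160 → 1437; 40–59 − 80 → 4154; 60–79 + 290 → 6773
Population now: 0–19=1506, 20–39=1437, 40–59=4154, 60–79=6773
Scenario B total after 2 periods: 13870
Difference B − A = 13870 − 14210 = -340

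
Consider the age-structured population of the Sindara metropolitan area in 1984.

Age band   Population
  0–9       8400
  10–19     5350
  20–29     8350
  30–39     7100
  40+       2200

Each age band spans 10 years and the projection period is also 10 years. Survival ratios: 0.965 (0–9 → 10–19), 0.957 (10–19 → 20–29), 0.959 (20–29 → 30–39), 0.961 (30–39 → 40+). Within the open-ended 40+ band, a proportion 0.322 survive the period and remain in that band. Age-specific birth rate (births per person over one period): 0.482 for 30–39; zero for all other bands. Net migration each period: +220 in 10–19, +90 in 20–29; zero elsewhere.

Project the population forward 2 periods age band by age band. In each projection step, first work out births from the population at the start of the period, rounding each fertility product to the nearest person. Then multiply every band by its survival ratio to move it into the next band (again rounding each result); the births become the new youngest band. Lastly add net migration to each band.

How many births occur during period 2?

3860

Period 1:
Births: 7100 * 0.482 = 3422
10–19: 8400 * 0.965 = 8106
20–29: 5350 * 0.957 = 5120
30–39: 8350 * 0.959 = 8008
40+: 7100 * 0.961 + 2200 * 0.322 = 6823 + 708 = 7531
Net migration: 10–19 + 220 → 8326; 20–29 + 90 → 5210
End of period: [3422, 8326, 5210, 8008, 7531]
Period 2:
Births: 8008 * 0.482 = 3860
10–19: 3422 * 0.965 = 3302
20–29: 8326 * 0.957 = 7968
30–39: 5210 * 0.959 = 4996
40+: 8008 * 0.961 + 7531 * 0.322 = 7696 + 2425 = 10121
Net migration: 10–19 + 220 → 3522; 20–29 + 90 → 8058
End of period: [3860, 3522, 8058, 4996, 10121]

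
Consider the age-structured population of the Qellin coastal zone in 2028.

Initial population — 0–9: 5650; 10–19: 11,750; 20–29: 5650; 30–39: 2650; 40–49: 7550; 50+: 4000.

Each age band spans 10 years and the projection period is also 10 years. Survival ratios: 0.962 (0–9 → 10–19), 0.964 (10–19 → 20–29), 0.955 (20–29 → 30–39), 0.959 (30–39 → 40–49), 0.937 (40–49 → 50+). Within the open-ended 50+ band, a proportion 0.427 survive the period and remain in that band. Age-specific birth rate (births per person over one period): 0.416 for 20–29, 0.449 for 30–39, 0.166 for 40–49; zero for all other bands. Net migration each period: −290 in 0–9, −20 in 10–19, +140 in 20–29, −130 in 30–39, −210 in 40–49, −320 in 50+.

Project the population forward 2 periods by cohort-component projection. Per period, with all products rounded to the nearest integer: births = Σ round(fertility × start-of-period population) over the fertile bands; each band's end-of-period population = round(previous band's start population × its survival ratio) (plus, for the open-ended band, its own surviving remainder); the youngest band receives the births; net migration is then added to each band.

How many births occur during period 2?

Period 1:
Births: 5650 × 0.416 = 2350 ; 2650 × 0.449 = 1190 ; 7550 × 0.166 = 1253 — total 4793
10–19: 5650 × 0.962 = 5435
20–29: 11750 × 0.964 = 11327
30–39: 5650 × 0.955 = 5396
40–49: 2650 × 0.959 = 2541
50+: 7550 × 0.937 + 4000 × 0.427 = 7074 + 1708 = 8782
Net migration: 0–9 − 290 → 4503; 10–19 − 20 → 5415; 20–29 + 140 → 11467; 30–39 − 130 → 5266; 40–49 − 210 → 2331; 50+ − 320 → 8462
End of period: [4503, 5415, 11467, 5266, 2331, 8462]
Period 2:
Births: 11467 × 0.416 = 4770 ; 5266 × 0.449 = 2364 ; 2331 × 0.166 = 387 — total 7521
10–19: 4503 × 0.962 = 4332
20–29: 5415 × 0.964 = 5220
30–39: 11467 × 0.955 = 10951
40–49: 5266 × 0.959 = 5050
50+: 2331 × 0.937 + 8462 × 0.427 = 2184 + 3613 = 5797
Net migration: 0–9 − 290 → 7231; 10–19 − 20 → 4312; 20–29 + 140 → 5360; 30–39 − 130 → 10821; 40–49 − 210 → 4840; 50+ − 320 → 5477
End of period: [7231, 4312, 5360, 10821, 4840, 5477]

7521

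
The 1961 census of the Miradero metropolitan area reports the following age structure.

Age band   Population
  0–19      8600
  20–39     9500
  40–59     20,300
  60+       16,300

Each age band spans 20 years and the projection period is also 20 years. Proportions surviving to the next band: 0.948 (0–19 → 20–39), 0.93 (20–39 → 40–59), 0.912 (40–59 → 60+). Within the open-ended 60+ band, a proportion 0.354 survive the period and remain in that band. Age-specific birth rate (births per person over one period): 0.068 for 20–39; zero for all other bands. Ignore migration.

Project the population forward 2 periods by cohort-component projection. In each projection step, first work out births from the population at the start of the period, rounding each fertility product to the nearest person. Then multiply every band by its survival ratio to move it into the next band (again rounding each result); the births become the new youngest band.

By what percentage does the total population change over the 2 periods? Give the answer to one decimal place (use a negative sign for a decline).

Call the bands 1 to 4, youngest first.
[period 1]
Births: 9500 * 0.068 = 646
Band 2: 8600 * 0.948 = 8153
Band 3: 9500 * 0.93 = 8835
Band 4: 20300 * 0.912 + 16300 * 0.354 = 18514 + 5770 = 24284
End of period: [646, 8153, 8835, 24284]
[period 2]
Births: 8153 * 0.068 = 554
Band 2: 646 * 0.948 = 612
Band 3: 8153 * 0.93 = 7582
Band 4: 8835 * 0.912 + 24284 * 0.354 = 8058 + 8597 = 16655
End of period: [554, 612, 7582, 16655]
Total: 54700 → 25403; change = -29297; percentage change = -53.6%

-53.6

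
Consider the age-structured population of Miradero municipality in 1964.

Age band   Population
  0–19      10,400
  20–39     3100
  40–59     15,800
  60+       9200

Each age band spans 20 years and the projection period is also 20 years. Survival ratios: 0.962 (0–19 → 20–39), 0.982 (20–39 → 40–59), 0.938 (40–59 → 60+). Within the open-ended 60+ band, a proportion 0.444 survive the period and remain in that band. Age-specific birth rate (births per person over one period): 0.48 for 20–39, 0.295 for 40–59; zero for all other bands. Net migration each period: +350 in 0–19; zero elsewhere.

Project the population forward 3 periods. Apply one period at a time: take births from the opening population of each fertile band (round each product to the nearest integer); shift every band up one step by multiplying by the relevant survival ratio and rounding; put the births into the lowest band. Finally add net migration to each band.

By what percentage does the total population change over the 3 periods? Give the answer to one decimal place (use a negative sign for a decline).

After projecting period 1:
Births: 3100 × 0.48 = 1488, 15800 × 0.295 = 4661 → total 6149
20–39: 10400 × 0.962 = 10005
40–59: 3100 × 0.982 = 3044
60+: 15800 × 0.938 + 9200 × 0.444 = 14820 + 4085 = 18905
Net migration: 0–19 + 350 → 6499
Population now: 0–19=6499, 20–39=10005, 40–59=3044, 60+=18905
After projecting period 2:
Births: 10005 × 0.48 = 4802, 3044 × 0.295 = 898 → total 5700
20–39: 6499 × 0.962 = 6252
40–59: 10005 × 0.982 = 9825
60+: 3044 × 0.938 + 18905 × 0.444 = 2855 + 8394 = 11249
Net migration: 0–19 + 350 → 6050
Population now: 0–19=6050, 20–39=6252, 40–59=9825, 60+=11249
After projecting period 3:
Births: 6252 × 0.48 = 3001, 9825 × 0.295 = 2898 → total 5899
20–39: 6050 × 0.962 = 5820
40–59: 6252 × 0.982 = 6139
60+: 9825 × 0.938 + 11249 × 0.444 = 9216 + 4995 = 14211
Net migration: 0–19 + 350 → 6249
Population now: 0–19=6249, 20–39=5820, 40–59=6139, 60+=14211
Total: 38500 → 32419; change = -6081; percentage change = -15.8%

-15.8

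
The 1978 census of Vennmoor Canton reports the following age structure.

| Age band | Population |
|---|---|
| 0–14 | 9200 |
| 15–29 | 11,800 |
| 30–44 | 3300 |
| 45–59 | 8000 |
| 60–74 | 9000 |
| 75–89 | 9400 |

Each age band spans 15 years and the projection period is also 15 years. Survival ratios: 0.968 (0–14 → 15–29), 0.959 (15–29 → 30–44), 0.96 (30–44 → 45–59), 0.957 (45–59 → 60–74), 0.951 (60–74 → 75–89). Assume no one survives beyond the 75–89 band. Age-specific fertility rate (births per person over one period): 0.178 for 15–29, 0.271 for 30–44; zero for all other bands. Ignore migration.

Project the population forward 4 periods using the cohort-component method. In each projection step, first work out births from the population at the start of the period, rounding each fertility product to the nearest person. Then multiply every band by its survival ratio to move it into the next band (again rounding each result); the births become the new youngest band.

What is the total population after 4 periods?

Numbering the bands 1..6 from youngest to oldest:
[period 1]
Births: 11800 * 0.178 = 2100  |  3300 * 0.271 = 894 → total 2994
Band 2: 9200 * 0.968 = 8906
Band 3: 11800 * 0.959 = 11316
Band 4: 3300 * 0.96 = 3168
Band 5: 8000 * 0.957 = 7656
Band 6: 9000 * 0.951 = 8559
→ [2994, 8906, 11316, 3168, 7656, 8559]
[period 2]
Births: 8906 * 0.178 = 1585  |  11316 * 0.271 = 3067 → total 4652
Band 2: 2994 * 0.968 = 2898
Band 3: 8906 * 0.959 = 8541
Band 4: 11316 * 0.96 = 10863
Band 5: 3168 * 0.957 = 3032
Band 6: 7656 * 0.951 = 7281
→ [4652, 2898, 8541, 10863, 3032, 7281]
[period 3]
Births: 2898 * 0.178 = 516  |  8541 * 0.271 = 2315 → total 2831
Band 2: 4652 * 0.968 = 4503
Band 3: 2898 * 0.959 = 2779
Band 4: 8541 * 0.96 = 8199
Band 5: 10863 * 0.957 = 10396
Band 6: 3032 * 0.951 = 2883
→ [2831, 4503, 2779, 8199, 10396, 2883]
[period 4]
Births: 4503 * 0.178 = 802  |  2779 * 0.271 = 753 → total 1555
Band 2: 2831 * 0.968 = 2740
Band 3: 4503 * 0.959 = 4318
Band 4: 2779 * 0.96 = 2668
Band 5: 8199 * 0.957 = 7846
Band 6: 10396 * 0.951 = 9887
→ [1555, 2740, 4318, 2668, 7846, 9887]
Total after period 4: 1555 + 2740 + 4318 + 2668 + 7846 + 9887 = 29014

29014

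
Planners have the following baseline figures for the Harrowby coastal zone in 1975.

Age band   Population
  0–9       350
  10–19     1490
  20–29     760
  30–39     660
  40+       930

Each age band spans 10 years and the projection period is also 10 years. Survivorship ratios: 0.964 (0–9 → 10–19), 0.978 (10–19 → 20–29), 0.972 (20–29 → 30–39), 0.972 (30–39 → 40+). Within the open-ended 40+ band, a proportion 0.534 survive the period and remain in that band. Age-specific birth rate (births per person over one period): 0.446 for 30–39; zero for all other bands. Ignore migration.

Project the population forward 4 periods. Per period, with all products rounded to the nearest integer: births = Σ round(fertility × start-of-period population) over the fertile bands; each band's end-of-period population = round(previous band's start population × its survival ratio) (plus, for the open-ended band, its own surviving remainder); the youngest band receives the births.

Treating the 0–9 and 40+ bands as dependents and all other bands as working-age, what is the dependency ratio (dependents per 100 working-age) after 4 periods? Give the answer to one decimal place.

131.9

Period 1:
Births: 660 * 0.446 = 294
10–19: 350 * 0.964 = 337
20–29: 1490 * 0.978 = 1457
30–39: 760 * 0.972 = 739
40+: 660 * 0.972 + 930 * 0.534 = 642 + 497 = 1139
End of period: [294, 337, 1457, 739, 1139]
Period 2:
Births: 739 * 0.446 = 330
10–19: 294 * 0.964 = 283
20–29: 337 * 0.978 = 330
30–39: 1457 * 0.972 = 1416
40+: 739 * 0.972 + 1139 * 0.534 = 718 + 608 = 1326
End of period: [330, 283, 330, 1416, 1326]
Period 3:
Births: 1416 * 0.446 = 632
10–19: 330 * 0.964 = 318
20–29: 283 * 0.978 = 277
30–39: 330 * 0.972 = 321
40+: 1416 * 0.972 + 1326 * 0.534 = 1376 + 708 = 2084
End of period: [632, 318, 277, 321, 2084]
Period 4:
Births: 321 * 0.446 = 143
10–19: 632 * 0.964 = 609
20–29: 318 * 0.978 = 311
30–39: 277 * 0.972 = 269
40+: 321 * 0.972 + 2084 * 0.534 = 312 + 1113 = 1425
End of period: [143, 609, 311, 269, 1425]
Dependents (band 0–9 + band 40+) = 143 + 1425 = 1568; working-age = 1189; ratio = 1568/1189 × 100 = 131.9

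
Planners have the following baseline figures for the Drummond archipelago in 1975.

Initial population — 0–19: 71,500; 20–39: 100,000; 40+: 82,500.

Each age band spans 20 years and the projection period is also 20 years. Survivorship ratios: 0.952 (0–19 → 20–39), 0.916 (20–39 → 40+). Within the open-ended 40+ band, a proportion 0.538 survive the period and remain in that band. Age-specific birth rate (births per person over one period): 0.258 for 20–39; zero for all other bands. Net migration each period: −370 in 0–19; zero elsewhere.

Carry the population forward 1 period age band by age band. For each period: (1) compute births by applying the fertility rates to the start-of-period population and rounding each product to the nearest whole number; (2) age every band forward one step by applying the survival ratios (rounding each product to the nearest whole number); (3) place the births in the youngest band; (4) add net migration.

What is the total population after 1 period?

229483

[period 1]
Births: 100000 * 0.258 = 25800
20–39: 71500 * 0.952 = 68068
40+: 100000 * 0.916 + 82500 * 0.538 = 91600 + 44385 = 135985
Net migration: 0–19 − 370 → 25430
End of period: [25430, 68068, 135985]
Total after period 1: 25430 + 68068 + 135985 = 229483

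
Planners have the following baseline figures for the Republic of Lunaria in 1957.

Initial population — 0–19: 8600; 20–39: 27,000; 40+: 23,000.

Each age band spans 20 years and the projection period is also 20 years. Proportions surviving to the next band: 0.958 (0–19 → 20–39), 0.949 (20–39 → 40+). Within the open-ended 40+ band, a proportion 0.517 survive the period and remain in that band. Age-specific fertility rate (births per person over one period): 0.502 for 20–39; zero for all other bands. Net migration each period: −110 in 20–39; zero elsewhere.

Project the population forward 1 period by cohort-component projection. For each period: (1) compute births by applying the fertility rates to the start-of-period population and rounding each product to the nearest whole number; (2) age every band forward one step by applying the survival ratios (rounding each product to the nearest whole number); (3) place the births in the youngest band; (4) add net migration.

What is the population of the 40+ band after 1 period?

37514

Period 1:
Births: 27000 × 0.502 = 13554
20–39: 8600 × 0.958 = 8239
40+: 27000 × 0.949 + 23000 × 0.517 = 25623 + 11891 = 37514
Net migration: 20–39 − 110 → 8129
Giving 13554 / 8129 / 37514.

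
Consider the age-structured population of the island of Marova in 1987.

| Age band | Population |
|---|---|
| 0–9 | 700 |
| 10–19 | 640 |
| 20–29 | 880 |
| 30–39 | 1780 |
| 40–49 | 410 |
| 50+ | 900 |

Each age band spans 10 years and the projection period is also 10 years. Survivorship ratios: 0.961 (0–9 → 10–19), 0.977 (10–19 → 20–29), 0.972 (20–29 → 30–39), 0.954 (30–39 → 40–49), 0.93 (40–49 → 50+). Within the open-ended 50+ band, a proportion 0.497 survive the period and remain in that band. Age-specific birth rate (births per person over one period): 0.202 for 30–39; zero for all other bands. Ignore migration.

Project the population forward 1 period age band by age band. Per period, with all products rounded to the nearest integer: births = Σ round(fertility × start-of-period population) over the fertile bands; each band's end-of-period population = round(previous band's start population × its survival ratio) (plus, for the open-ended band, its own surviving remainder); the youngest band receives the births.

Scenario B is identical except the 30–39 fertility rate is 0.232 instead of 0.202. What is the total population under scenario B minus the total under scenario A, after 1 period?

Numbering the bands 1..6 from youngest to oldest:
After projecting period 1:
Births: 1780 * 0.202 = 360
Band 2: 700 * 0.961 = 673
Band 3: 640 * 0.977 = 625
Band 4: 880 * 0.972 = 855
Band 5: 1780 * 0.954 = 1698
Band 6: 410 * 0.93 + 900 * 0.497 = 381 + 447 = 828
Population now: 0–9=360, 10–19=673, 20–29=625, 30–39=855, 40–49=1698, 50+=828
Scenario A total after 1 period: 5039
Scenario B projection —
After projecting period 1:
Births: 1780 * 0.232 = 413
Band 2: 700 * 0.961 = 673
Band 3: 640 * 0.977 = 625
Band 4: 880 * 0.972 = 855
Band 5: 1780 * 0.954 = 1698
Band 6: 410 * 0.93 + 900 * 0.497 = 381 + 447 = 828
Population now: 0–9=413, 10–19=673, 20–29=625, 30–39=855, 40–49=1698, 50+=828
Scenario B total after 1 period: 5092
Difference B − A = 5092 − 5039 = 53

53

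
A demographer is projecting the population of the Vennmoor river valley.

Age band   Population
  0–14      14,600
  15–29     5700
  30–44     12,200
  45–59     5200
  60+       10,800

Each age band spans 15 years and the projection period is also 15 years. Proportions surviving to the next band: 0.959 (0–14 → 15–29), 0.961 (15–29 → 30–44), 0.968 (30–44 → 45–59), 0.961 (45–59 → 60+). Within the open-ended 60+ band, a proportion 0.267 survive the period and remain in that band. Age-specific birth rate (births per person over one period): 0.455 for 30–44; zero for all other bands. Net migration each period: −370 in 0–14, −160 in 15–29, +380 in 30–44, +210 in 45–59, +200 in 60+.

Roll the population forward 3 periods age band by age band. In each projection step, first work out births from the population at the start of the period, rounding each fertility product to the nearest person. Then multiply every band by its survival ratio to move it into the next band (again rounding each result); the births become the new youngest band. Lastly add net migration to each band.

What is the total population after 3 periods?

35916

(Groups numbered youngest = 1 to oldest = 5.)
After projecting period 1:
Births: 12200 × 0.455 = 5551
Group 2: 14600 × 0.959 = 14001
Group 3: 5700 × 0.961 = 5478
Group 4: 12200 × 0.968 = 11810
Group 5: 5200 × 0.961 + 10800 × 0.267 = 4997 + 2884 = 7881
Net migration: Group 1 − 370 → 5181; Group 2 − 160 → 13841; Group 3 + 380 → 5858; Group 4 + 210 → 12020; Group 5 + 200 → 8081
End of period: [5181, 13841, 5858, 12020, 8081]
After projecting period 2:
Births: 5858 × 0.455 = 2665
Group 2: 5181 × 0.959 = 4969
Group 3: 13841 × 0.961 = 13301
Group 4: 5858 × 0.968 = 5671
Group 5: 12020 × 0.961 + 8081 × 0.267 = 11551 + 2158 = 13709
Net migration: Group 1 − 370 → 2295; Group 2 − 160 → 4809; Group 3 + 380 → 13681; Group 4 + 210 → 5881; Group 5 + 200 → 13909
End of period: [2295, 4809, 13681, 5881, 13909]
After projecting period 3:
Births: 13681 × 0.455 = 6225
Group 2: 2295 × 0.959 = 2201
Group 3: 4809 × 0.961 = 4621
Group 4: 13681 × 0.968 = 13243
Group 5: 5881 × 0.961 + 13909 × 0.267 = 5652 + 3714 = 9366
Net migration: Group 1 − 370 → 5855; Group 2 − 160 → 2041; Group 3 + 380 → 5001; Group 4 + 210 → 13453; Group 5 + 200 → 9566
End of period: [5855, 2041, 5001, 13453, 9566]
Total after period 3: 5855 + 2041 + 5001 + 13453 + 9566 = 35916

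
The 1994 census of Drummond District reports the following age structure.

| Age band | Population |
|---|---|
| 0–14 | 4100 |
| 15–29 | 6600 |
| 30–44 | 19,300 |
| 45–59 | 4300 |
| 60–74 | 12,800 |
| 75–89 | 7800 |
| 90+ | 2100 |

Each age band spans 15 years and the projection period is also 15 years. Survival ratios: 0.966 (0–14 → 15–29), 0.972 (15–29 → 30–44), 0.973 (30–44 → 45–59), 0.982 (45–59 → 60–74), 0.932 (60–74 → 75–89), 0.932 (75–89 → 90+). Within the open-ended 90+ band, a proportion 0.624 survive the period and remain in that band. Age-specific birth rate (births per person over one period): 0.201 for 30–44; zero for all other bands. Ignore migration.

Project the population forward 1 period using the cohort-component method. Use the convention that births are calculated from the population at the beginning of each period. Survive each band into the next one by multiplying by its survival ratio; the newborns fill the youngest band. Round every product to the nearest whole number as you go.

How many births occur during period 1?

3879

(Bands numbered youngest = 1 to oldest = 7.)
After projecting period 1:
Births: 19300 × 0.201 = 3879
Band 2: 4100 × 0.966 = 3961
Band 3: 6600 × 0.972 = 6415
Band 4: 19300 × 0.973 = 18779
Band 5: 4300 × 0.982 = 4223
Band 6: 12800 × 0.932 = 11930
Band 7: 7800 × 0.932 + 2100 × 0.624 = 7270 + 1310 = 8580
Population now: 0–14=3879, 15–29=3961, 30–44=6415, 45–59=18779, 60–74=4223, 75–89=11930, 90+=8580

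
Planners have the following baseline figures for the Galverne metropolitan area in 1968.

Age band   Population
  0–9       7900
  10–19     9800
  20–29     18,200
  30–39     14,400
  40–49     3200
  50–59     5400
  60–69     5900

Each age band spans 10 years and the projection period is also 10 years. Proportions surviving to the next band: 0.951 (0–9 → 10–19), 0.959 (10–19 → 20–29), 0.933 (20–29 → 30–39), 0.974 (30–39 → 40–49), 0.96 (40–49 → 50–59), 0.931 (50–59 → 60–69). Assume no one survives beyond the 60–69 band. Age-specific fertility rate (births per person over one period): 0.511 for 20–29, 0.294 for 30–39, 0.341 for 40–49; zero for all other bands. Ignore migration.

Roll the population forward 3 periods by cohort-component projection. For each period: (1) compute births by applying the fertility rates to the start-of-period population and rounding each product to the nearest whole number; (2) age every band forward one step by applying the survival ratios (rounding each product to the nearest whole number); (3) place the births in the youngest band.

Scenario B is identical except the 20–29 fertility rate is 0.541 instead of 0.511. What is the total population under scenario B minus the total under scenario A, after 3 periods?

982

After projecting period 1:
Births: 18200 * 0.511 = 9300  |  14400 * 0.294 = 4234  |  3200 * 0.341 = 1091 ⇒ total 14625
10–19: 7900 * 0.951 = 7513
20–29: 9800 * 0.959 = 9398
30–39: 18200 * 0.933 = 16981
40–49: 14400 * 0.974 = 14026
50–59: 3200 * 0.96 = 3072
60–69: 5400 * 0.931 = 5027
End of period: [14625, 7513, 9398, 16981, 14026, 3072, 5027]
After projecting period 2:
Births: 9398 * 0.511 = 4802  |  16981 * 0.294 = 4992  |  14026 * 0.341 = 4783 ⇒ total 14577
10–19: 14625 * 0.951 = 13908
20–29: 7513 * 0.959 = 7205
30–39: 9398 * 0.933 = 8768
40–49: 16981 * 0.974 = 16539
50–59: 14026 * 0.96 = 13465
60–69: 3072 * 0.931 = 2860
End of period: [14577, 13908, 7205, 8768, 16539, 13465, 2860]
After projecting period 3:
Births: 7205 * 0.511 = 3682  |  8768 * 0.294 = 2578  |  16539 * 0.341 = 5640 ⇒ total 11900
10–19: 14577 * 0.951 = 13863
20–29: 13908 * 0.959 = 13338
30–39: 7205 * 0.933 = 6722
40–49: 8768 * 0.974 = 8540
50–59: 16539 * 0.96 = 15877
60–69: 13465 * 0.931 = 12536
End of period: [11900, 13863, 13338, 6722, 8540, 15877, 12536]
Scenario A total after 3 periods: 82776
Scenario B projection —
After projecting period 1:
Births: 18200 * 0.541 = 9846  |  14400 * 0.294 = 4234  |  3200 * 0.341 = 1091 ⇒ total 15171
10–19: 7900 * 0.951 = 7513
20–29: 9800 * 0.959 = 9398
30–39: 18200 * 0.933 = 16981
40–49: 14400 * 0.974 = 14026
50–59: 3200 * 0.96 = 3072
60–69: 5400 * 0.931 = 5027
End of period: [15171, 7513, 9398, 16981, 14026, 3072, 5027]
After projecting period 2:
Births: 9398 * 0.541 = 5084  |  16981 * 0.294 = 4992  |  14026 * 0.341 = 4783 ⇒ total 14859
10–19: 15171 * 0.951 = 14428
20–29: 7513 * 0.959 = 7205
30–39: 9398 * 0.933 = 8768
40–49: 16981 * 0.974 = 16539
50–59: 14026 * 0.96 = 13465
60–69: 3072 * 0.931 = 2860
End of period: [14859, 14428, 7205, 8768, 16539, 13465, 2860]
After projecting period 3:
Births: 7205 * 0.541 = 3898  |  8768 * 0.294 = 2578  |  16539 * 0.341 = 5640 ⇒ total 12116
10–19: 14859 * 0.951 = 14131
20–29: 14428 * 0.959 = 13836
30–39: 7205 * 0.933 = 6722
40–49: 8768 * 0.974 = 8540
50–59: 16539 * 0.96 = 15877
60–69: 13465 * 0.931 = 12536
End of period: [12116, 14131, 13836, 6722, 8540, 15877, 12536]
Scenario B total after 3 periods: 83758
Difference B − A = 83758 − 82776 = 982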